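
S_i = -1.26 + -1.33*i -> [-1.26, -2.59, -3.92, -5.25, -6.58]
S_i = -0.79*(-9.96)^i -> [-0.79, 7.87, -78.37, 780.56, -7774.36]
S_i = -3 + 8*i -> [-3, 5, 13, 21, 29]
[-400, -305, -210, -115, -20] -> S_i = -400 + 95*i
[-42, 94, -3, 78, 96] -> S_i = Random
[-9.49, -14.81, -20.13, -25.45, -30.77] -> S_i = -9.49 + -5.32*i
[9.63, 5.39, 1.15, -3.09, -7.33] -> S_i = 9.63 + -4.24*i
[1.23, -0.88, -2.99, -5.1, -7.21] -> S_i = 1.23 + -2.11*i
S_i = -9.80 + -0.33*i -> [-9.8, -10.13, -10.46, -10.79, -11.12]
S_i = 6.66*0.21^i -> [6.66, 1.4, 0.29, 0.06, 0.01]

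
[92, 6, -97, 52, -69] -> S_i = Random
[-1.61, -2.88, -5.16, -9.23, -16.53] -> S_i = -1.61*1.79^i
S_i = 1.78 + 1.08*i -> [1.78, 2.86, 3.94, 5.02, 6.1]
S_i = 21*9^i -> [21, 189, 1701, 15309, 137781]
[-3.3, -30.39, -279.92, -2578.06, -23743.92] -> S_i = -3.30*9.21^i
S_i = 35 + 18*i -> [35, 53, 71, 89, 107]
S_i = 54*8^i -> [54, 432, 3456, 27648, 221184]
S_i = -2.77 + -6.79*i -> [-2.77, -9.56, -16.35, -23.14, -29.93]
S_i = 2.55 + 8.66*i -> [2.55, 11.21, 19.87, 28.53, 37.19]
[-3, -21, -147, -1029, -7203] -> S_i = -3*7^i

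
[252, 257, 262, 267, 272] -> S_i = 252 + 5*i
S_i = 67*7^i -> [67, 469, 3283, 22981, 160867]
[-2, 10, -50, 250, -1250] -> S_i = -2*-5^i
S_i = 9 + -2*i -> [9, 7, 5, 3, 1]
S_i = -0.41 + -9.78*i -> [-0.41, -10.19, -19.97, -29.75, -39.53]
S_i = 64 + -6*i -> [64, 58, 52, 46, 40]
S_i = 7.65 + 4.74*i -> [7.65, 12.39, 17.13, 21.87, 26.61]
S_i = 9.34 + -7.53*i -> [9.34, 1.81, -5.72, -13.25, -20.78]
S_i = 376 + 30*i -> [376, 406, 436, 466, 496]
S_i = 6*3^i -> [6, 18, 54, 162, 486]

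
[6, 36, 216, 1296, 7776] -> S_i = 6*6^i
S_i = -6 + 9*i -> [-6, 3, 12, 21, 30]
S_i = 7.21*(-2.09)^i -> [7.21, -15.07, 31.49, -65.82, 137.57]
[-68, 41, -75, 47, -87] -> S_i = Random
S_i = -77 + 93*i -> [-77, 16, 109, 202, 295]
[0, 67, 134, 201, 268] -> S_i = 0 + 67*i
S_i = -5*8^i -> [-5, -40, -320, -2560, -20480]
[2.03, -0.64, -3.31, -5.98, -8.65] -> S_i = 2.03 + -2.67*i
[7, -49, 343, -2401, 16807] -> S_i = 7*-7^i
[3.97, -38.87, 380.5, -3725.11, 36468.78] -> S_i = 3.97*(-9.79)^i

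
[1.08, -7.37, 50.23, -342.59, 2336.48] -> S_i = 1.08*(-6.82)^i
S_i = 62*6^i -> [62, 372, 2232, 13392, 80352]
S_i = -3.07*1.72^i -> [-3.07, -5.28, -9.08, -15.62, -26.87]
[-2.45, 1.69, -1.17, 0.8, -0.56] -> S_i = -2.45*(-0.69)^i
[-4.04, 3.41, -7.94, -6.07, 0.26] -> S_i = Random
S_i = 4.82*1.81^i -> [4.82, 8.72, 15.79, 28.58, 51.73]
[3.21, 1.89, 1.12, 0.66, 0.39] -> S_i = 3.21*0.59^i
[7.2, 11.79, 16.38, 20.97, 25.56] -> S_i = 7.20 + 4.59*i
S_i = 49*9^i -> [49, 441, 3969, 35721, 321489]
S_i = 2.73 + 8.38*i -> [2.73, 11.11, 19.49, 27.87, 36.25]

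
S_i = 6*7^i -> [6, 42, 294, 2058, 14406]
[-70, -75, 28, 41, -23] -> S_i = Random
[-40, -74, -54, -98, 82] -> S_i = Random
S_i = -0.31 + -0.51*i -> [-0.31, -0.82, -1.33, -1.84, -2.35]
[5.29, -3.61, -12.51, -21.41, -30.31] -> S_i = 5.29 + -8.90*i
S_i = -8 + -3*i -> [-8, -11, -14, -17, -20]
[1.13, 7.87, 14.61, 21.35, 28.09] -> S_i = 1.13 + 6.74*i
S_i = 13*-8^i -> [13, -104, 832, -6656, 53248]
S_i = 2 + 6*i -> [2, 8, 14, 20, 26]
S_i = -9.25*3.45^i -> [-9.25, -31.91, -110.1, -379.84, -1310.44]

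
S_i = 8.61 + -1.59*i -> [8.61, 7.02, 5.43, 3.84, 2.25]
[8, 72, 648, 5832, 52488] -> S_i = 8*9^i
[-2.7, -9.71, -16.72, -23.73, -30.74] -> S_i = -2.70 + -7.01*i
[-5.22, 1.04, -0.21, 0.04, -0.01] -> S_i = -5.22*(-0.20)^i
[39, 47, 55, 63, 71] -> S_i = 39 + 8*i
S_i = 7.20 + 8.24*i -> [7.2, 15.44, 23.68, 31.92, 40.16]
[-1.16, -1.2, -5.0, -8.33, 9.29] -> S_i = Random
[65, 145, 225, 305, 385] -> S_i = 65 + 80*i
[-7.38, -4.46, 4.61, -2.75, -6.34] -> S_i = Random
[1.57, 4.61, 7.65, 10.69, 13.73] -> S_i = 1.57 + 3.04*i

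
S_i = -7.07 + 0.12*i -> [-7.07, -6.95, -6.83, -6.71, -6.59]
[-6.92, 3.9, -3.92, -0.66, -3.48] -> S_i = Random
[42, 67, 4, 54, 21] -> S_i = Random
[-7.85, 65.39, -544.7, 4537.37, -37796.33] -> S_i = -7.85*(-8.33)^i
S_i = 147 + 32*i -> [147, 179, 211, 243, 275]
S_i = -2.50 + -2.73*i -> [-2.5, -5.23, -7.96, -10.69, -13.42]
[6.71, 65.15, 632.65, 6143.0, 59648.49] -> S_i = 6.71*9.71^i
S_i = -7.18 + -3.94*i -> [-7.18, -11.12, -15.06, -19.0, -22.94]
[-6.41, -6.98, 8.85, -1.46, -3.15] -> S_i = Random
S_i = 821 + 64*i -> [821, 885, 949, 1013, 1077]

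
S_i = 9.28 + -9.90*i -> [9.28, -0.62, -10.52, -20.42, -30.32]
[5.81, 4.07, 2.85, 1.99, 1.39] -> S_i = 5.81*0.70^i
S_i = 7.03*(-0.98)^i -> [7.03, -6.89, 6.75, -6.62, 6.48]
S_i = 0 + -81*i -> [0, -81, -162, -243, -324]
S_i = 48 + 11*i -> [48, 59, 70, 81, 92]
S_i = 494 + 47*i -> [494, 541, 588, 635, 682]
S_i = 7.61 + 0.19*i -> [7.61, 7.8, 7.99, 8.18, 8.37]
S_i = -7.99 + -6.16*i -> [-7.99, -14.15, -20.31, -26.47, -32.63]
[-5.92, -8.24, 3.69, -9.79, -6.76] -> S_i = Random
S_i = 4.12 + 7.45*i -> [4.12, 11.57, 19.02, 26.47, 33.92]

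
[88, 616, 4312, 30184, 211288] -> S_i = 88*7^i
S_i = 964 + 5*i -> [964, 969, 974, 979, 984]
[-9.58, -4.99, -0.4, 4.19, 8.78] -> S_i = -9.58 + 4.59*i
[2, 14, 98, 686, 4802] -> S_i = 2*7^i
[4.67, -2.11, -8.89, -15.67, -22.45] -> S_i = 4.67 + -6.78*i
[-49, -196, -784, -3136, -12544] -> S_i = -49*4^i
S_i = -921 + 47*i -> [-921, -874, -827, -780, -733]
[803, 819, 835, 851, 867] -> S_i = 803 + 16*i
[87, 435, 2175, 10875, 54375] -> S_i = 87*5^i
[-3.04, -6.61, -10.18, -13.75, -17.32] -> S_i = -3.04 + -3.57*i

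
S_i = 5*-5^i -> [5, -25, 125, -625, 3125]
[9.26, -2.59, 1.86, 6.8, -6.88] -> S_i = Random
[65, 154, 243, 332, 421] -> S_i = 65 + 89*i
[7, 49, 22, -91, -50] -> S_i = Random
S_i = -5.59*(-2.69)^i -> [-5.59, 15.04, -40.45, 108.81, -292.7]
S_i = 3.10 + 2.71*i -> [3.1, 5.81, 8.52, 11.23, 13.94]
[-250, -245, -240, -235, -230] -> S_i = -250 + 5*i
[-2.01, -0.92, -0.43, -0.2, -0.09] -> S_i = -2.01*0.46^i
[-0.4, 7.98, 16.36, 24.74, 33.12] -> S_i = -0.40 + 8.38*i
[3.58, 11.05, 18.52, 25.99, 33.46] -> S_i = 3.58 + 7.47*i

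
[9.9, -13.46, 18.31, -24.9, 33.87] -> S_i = 9.90*(-1.36)^i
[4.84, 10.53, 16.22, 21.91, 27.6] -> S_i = 4.84 + 5.69*i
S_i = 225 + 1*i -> [225, 226, 227, 228, 229]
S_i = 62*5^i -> [62, 310, 1550, 7750, 38750]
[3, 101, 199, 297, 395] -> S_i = 3 + 98*i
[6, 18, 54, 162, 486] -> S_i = 6*3^i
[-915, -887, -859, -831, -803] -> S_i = -915 + 28*i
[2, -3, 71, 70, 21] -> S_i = Random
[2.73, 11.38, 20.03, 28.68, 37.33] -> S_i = 2.73 + 8.65*i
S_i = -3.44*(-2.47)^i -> [-3.44, 8.5, -20.99, 51.84, -128.04]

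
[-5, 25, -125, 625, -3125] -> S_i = -5*-5^i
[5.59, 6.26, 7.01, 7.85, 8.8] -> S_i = 5.59*1.12^i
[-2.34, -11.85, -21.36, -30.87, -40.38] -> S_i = -2.34 + -9.51*i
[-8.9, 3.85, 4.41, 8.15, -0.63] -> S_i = Random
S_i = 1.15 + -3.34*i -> [1.15, -2.19, -5.53, -8.87, -12.21]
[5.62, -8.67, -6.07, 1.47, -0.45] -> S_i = Random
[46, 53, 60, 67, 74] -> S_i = 46 + 7*i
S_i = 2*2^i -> [2, 4, 8, 16, 32]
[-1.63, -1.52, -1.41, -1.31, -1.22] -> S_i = -1.63*0.93^i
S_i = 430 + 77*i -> [430, 507, 584, 661, 738]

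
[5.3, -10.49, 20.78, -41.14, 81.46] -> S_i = 5.30*(-1.98)^i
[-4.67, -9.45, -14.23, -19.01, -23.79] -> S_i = -4.67 + -4.78*i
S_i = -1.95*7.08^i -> [-1.95, -13.81, -97.75, -692.05, -4899.68]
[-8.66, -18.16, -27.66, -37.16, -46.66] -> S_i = -8.66 + -9.50*i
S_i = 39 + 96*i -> [39, 135, 231, 327, 423]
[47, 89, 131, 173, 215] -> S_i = 47 + 42*i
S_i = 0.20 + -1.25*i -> [0.2, -1.05, -2.3, -3.55, -4.8]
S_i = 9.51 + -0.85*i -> [9.51, 8.66, 7.81, 6.96, 6.11]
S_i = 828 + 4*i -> [828, 832, 836, 840, 844]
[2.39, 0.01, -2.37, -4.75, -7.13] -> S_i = 2.39 + -2.38*i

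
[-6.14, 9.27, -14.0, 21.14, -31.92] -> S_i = -6.14*(-1.51)^i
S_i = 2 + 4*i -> [2, 6, 10, 14, 18]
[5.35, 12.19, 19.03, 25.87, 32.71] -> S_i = 5.35 + 6.84*i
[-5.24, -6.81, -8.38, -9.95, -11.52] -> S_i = -5.24 + -1.57*i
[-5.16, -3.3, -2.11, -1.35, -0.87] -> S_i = -5.16*0.64^i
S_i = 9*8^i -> [9, 72, 576, 4608, 36864]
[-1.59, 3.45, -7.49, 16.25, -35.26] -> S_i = -1.59*(-2.17)^i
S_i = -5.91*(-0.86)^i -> [-5.91, 5.08, -4.37, 3.76, -3.23]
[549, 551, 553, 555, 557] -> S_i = 549 + 2*i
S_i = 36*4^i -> [36, 144, 576, 2304, 9216]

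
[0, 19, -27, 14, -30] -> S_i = Random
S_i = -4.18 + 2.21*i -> [-4.18, -1.97, 0.24, 2.45, 4.66]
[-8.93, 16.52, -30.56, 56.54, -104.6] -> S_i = -8.93*(-1.85)^i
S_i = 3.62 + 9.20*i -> [3.62, 12.82, 22.02, 31.22, 40.42]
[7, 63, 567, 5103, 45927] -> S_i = 7*9^i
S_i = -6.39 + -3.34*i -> [-6.39, -9.73, -13.07, -16.41, -19.75]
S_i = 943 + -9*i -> [943, 934, 925, 916, 907]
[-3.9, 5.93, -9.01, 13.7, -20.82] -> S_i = -3.90*(-1.52)^i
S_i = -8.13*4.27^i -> [-8.13, -34.72, -148.23, -632.96, -2702.73]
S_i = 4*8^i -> [4, 32, 256, 2048, 16384]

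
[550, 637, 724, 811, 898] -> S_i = 550 + 87*i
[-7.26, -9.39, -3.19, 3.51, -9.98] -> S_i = Random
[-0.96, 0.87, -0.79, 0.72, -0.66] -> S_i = -0.96*(-0.91)^i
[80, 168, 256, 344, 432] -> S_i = 80 + 88*i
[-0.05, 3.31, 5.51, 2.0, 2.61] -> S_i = Random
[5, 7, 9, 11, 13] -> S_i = 5 + 2*i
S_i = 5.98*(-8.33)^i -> [5.98, -49.81, 414.95, -3456.5, 28792.62]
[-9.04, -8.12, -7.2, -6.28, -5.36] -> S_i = -9.04 + 0.92*i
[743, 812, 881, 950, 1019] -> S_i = 743 + 69*i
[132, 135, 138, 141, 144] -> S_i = 132 + 3*i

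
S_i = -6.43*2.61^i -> [-6.43, -16.78, -43.8, -114.32, -298.38]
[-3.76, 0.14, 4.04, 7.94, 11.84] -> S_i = -3.76 + 3.90*i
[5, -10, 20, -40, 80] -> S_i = 5*-2^i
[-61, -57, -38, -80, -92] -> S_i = Random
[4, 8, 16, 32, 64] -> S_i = 4*2^i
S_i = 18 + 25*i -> [18, 43, 68, 93, 118]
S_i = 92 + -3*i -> [92, 89, 86, 83, 80]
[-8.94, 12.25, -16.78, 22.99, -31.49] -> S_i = -8.94*(-1.37)^i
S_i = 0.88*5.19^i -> [0.88, 4.57, 23.7, 123.02, 638.49]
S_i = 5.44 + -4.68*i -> [5.44, 0.76, -3.92, -8.6, -13.28]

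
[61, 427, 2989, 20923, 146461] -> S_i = 61*7^i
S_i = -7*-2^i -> [-7, 14, -28, 56, -112]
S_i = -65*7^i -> [-65, -455, -3185, -22295, -156065]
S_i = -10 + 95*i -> [-10, 85, 180, 275, 370]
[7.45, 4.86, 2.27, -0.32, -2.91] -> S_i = 7.45 + -2.59*i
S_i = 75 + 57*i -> [75, 132, 189, 246, 303]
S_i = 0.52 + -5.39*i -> [0.52, -4.87, -10.26, -15.65, -21.04]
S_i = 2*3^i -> [2, 6, 18, 54, 162]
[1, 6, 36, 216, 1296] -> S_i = 1*6^i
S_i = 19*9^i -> [19, 171, 1539, 13851, 124659]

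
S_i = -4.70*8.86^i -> [-4.7, -41.64, -368.95, -3268.88, -28962.28]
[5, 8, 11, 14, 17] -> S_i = 5 + 3*i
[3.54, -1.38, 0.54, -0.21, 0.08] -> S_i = 3.54*(-0.39)^i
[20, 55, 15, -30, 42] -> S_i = Random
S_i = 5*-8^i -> [5, -40, 320, -2560, 20480]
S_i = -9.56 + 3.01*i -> [-9.56, -6.55, -3.54, -0.53, 2.48]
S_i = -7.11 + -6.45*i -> [-7.11, -13.56, -20.01, -26.46, -32.91]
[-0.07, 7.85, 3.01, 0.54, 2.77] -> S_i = Random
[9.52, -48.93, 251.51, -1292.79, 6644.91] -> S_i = 9.52*(-5.14)^i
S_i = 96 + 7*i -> [96, 103, 110, 117, 124]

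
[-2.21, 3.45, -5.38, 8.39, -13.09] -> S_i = -2.21*(-1.56)^i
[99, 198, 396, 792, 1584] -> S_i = 99*2^i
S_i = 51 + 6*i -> [51, 57, 63, 69, 75]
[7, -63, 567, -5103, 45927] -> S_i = 7*-9^i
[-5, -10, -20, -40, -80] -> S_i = -5*2^i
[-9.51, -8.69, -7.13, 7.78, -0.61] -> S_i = Random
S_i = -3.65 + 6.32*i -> [-3.65, 2.67, 8.99, 15.31, 21.63]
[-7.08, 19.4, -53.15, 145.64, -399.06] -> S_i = -7.08*(-2.74)^i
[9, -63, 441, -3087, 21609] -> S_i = 9*-7^i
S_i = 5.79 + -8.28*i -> [5.79, -2.49, -10.77, -19.05, -27.33]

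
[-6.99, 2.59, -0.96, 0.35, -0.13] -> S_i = -6.99*(-0.37)^i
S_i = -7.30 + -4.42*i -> [-7.3, -11.72, -16.14, -20.56, -24.98]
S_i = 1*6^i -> [1, 6, 36, 216, 1296]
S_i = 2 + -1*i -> [2, 1, 0, -1, -2]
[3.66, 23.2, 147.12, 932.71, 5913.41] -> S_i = 3.66*6.34^i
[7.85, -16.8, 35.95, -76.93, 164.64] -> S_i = 7.85*(-2.14)^i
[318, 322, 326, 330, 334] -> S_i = 318 + 4*i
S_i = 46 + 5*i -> [46, 51, 56, 61, 66]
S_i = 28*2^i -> [28, 56, 112, 224, 448]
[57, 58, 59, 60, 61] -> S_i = 57 + 1*i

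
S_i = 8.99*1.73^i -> [8.99, 15.55, 26.91, 46.55, 80.53]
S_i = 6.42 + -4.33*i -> [6.42, 2.09, -2.24, -6.57, -10.9]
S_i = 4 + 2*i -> [4, 6, 8, 10, 12]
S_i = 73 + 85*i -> [73, 158, 243, 328, 413]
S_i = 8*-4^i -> [8, -32, 128, -512, 2048]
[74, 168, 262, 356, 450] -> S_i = 74 + 94*i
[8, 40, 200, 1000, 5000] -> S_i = 8*5^i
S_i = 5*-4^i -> [5, -20, 80, -320, 1280]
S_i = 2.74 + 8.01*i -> [2.74, 10.75, 18.76, 26.77, 34.78]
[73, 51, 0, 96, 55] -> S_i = Random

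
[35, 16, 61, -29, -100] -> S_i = Random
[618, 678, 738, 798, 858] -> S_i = 618 + 60*i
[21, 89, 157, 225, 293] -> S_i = 21 + 68*i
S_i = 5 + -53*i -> [5, -48, -101, -154, -207]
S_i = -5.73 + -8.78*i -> [-5.73, -14.51, -23.29, -32.07, -40.85]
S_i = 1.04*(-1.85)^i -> [1.04, -1.92, 3.56, -6.58, 12.18]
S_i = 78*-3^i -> [78, -234, 702, -2106, 6318]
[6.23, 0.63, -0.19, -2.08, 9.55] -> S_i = Random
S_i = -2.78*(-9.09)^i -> [-2.78, 25.27, -229.71, 2088.03, -18980.18]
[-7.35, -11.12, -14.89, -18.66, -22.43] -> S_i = -7.35 + -3.77*i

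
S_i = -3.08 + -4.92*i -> [-3.08, -8.0, -12.92, -17.84, -22.76]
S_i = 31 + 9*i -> [31, 40, 49, 58, 67]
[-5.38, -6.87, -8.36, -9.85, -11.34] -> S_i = -5.38 + -1.49*i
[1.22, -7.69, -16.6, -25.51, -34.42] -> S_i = 1.22 + -8.91*i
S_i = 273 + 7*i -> [273, 280, 287, 294, 301]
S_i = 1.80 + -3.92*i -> [1.8, -2.12, -6.04, -9.96, -13.88]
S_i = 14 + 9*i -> [14, 23, 32, 41, 50]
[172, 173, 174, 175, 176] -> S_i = 172 + 1*i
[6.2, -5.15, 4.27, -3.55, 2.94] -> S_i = 6.20*(-0.83)^i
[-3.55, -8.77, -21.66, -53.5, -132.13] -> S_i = -3.55*2.47^i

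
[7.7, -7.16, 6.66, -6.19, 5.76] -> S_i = 7.70*(-0.93)^i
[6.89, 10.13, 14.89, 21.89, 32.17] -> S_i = 6.89*1.47^i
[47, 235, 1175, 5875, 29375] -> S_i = 47*5^i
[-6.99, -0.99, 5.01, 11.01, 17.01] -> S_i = -6.99 + 6.00*i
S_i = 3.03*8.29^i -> [3.03, 25.12, 208.23, 1726.26, 14310.7]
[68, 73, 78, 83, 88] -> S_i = 68 + 5*i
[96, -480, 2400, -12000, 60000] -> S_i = 96*-5^i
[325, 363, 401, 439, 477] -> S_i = 325 + 38*i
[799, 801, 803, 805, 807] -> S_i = 799 + 2*i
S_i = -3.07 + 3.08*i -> [-3.07, 0.01, 3.09, 6.17, 9.25]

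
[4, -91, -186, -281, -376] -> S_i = 4 + -95*i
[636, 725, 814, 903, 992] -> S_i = 636 + 89*i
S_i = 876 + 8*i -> [876, 884, 892, 900, 908]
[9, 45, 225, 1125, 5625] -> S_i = 9*5^i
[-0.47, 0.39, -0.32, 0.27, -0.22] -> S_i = -0.47*(-0.83)^i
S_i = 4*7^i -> [4, 28, 196, 1372, 9604]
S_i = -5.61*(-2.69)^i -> [-5.61, 15.09, -40.59, 109.2, -293.75]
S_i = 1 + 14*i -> [1, 15, 29, 43, 57]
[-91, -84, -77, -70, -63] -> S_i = -91 + 7*i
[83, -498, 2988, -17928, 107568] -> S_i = 83*-6^i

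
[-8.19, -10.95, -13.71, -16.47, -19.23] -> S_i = -8.19 + -2.76*i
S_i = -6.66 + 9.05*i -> [-6.66, 2.39, 11.44, 20.49, 29.54]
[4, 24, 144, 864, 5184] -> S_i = 4*6^i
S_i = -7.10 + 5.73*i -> [-7.1, -1.37, 4.36, 10.09, 15.82]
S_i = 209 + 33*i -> [209, 242, 275, 308, 341]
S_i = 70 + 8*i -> [70, 78, 86, 94, 102]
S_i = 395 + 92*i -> [395, 487, 579, 671, 763]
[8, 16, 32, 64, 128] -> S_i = 8*2^i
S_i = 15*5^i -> [15, 75, 375, 1875, 9375]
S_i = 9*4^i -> [9, 36, 144, 576, 2304]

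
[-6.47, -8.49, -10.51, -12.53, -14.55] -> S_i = -6.47 + -2.02*i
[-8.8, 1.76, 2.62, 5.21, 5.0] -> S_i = Random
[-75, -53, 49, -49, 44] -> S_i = Random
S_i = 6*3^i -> [6, 18, 54, 162, 486]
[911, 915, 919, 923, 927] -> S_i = 911 + 4*i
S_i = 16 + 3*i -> [16, 19, 22, 25, 28]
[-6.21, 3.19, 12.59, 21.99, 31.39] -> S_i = -6.21 + 9.40*i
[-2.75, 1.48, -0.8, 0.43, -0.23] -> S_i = -2.75*(-0.54)^i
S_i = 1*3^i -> [1, 3, 9, 27, 81]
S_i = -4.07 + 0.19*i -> [-4.07, -3.88, -3.69, -3.5, -3.31]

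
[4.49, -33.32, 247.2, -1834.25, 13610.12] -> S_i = 4.49*(-7.42)^i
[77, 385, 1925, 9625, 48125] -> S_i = 77*5^i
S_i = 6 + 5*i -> [6, 11, 16, 21, 26]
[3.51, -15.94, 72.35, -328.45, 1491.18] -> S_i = 3.51*(-4.54)^i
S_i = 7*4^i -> [7, 28, 112, 448, 1792]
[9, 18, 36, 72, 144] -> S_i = 9*2^i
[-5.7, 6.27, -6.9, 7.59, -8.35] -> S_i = -5.70*(-1.10)^i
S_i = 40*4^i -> [40, 160, 640, 2560, 10240]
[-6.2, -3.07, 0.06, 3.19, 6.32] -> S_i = -6.20 + 3.13*i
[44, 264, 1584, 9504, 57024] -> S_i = 44*6^i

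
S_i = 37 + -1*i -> [37, 36, 35, 34, 33]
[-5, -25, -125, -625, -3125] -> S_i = -5*5^i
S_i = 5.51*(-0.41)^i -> [5.51, -2.26, 0.93, -0.38, 0.16]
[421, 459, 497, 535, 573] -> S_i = 421 + 38*i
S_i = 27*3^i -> [27, 81, 243, 729, 2187]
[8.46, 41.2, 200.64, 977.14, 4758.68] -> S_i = 8.46*4.87^i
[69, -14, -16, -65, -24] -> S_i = Random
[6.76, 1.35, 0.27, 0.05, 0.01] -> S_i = 6.76*0.20^i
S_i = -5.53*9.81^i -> [-5.53, -54.25, -532.19, -5220.74, -51215.47]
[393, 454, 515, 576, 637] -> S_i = 393 + 61*i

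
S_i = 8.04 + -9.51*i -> [8.04, -1.47, -10.98, -20.49, -30.0]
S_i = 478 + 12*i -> [478, 490, 502, 514, 526]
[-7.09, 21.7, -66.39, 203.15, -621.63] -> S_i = -7.09*(-3.06)^i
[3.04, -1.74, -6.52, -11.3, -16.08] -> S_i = 3.04 + -4.78*i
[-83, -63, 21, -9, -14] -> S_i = Random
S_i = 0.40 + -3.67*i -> [0.4, -3.27, -6.94, -10.61, -14.28]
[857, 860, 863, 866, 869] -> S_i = 857 + 3*i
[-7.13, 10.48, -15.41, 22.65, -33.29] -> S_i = -7.13*(-1.47)^i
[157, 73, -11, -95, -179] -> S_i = 157 + -84*i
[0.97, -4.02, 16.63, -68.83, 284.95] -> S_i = 0.97*(-4.14)^i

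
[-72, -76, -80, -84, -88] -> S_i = -72 + -4*i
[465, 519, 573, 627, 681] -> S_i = 465 + 54*i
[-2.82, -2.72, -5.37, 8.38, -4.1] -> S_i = Random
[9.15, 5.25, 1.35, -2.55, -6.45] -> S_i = 9.15 + -3.90*i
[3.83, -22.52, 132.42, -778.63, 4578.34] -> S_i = 3.83*(-5.88)^i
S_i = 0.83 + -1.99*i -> [0.83, -1.16, -3.15, -5.14, -7.13]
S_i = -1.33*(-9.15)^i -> [-1.33, 12.17, -111.35, 1018.86, -9322.58]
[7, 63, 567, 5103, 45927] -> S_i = 7*9^i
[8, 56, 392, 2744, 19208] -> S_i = 8*7^i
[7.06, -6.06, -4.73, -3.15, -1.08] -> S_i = Random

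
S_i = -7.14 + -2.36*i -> [-7.14, -9.5, -11.86, -14.22, -16.58]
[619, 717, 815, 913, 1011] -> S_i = 619 + 98*i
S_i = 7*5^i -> [7, 35, 175, 875, 4375]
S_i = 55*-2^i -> [55, -110, 220, -440, 880]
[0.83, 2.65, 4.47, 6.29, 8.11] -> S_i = 0.83 + 1.82*i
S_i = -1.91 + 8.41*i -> [-1.91, 6.5, 14.91, 23.32, 31.73]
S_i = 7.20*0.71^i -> [7.2, 5.11, 3.63, 2.58, 1.83]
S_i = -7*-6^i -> [-7, 42, -252, 1512, -9072]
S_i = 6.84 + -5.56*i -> [6.84, 1.28, -4.28, -9.84, -15.4]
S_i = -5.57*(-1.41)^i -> [-5.57, 7.85, -11.07, 15.61, -22.02]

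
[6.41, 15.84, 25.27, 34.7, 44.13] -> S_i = 6.41 + 9.43*i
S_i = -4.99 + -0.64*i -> [-4.99, -5.63, -6.27, -6.91, -7.55]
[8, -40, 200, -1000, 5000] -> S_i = 8*-5^i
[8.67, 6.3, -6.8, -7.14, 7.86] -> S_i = Random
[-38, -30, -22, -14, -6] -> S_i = -38 + 8*i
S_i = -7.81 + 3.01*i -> [-7.81, -4.8, -1.79, 1.22, 4.23]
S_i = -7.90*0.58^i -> [-7.9, -4.58, -2.66, -1.54, -0.89]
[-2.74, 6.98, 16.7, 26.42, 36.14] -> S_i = -2.74 + 9.72*i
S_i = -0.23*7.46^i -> [-0.23, -1.72, -12.8, -95.49, -712.33]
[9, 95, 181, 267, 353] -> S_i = 9 + 86*i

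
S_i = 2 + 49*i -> [2, 51, 100, 149, 198]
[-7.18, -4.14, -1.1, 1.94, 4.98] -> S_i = -7.18 + 3.04*i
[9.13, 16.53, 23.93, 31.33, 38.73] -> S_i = 9.13 + 7.40*i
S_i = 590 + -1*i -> [590, 589, 588, 587, 586]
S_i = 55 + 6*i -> [55, 61, 67, 73, 79]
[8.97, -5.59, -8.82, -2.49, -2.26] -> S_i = Random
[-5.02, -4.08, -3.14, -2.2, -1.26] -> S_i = -5.02 + 0.94*i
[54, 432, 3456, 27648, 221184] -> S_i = 54*8^i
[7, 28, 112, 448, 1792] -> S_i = 7*4^i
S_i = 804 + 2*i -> [804, 806, 808, 810, 812]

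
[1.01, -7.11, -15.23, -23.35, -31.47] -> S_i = 1.01 + -8.12*i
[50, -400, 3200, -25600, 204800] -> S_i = 50*-8^i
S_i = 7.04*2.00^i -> [7.04, 14.08, 28.16, 56.32, 112.64]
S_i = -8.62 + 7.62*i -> [-8.62, -1.0, 6.62, 14.24, 21.86]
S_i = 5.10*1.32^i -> [5.1, 6.73, 8.89, 11.73, 15.48]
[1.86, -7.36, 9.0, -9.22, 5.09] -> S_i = Random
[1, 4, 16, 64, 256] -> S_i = 1*4^i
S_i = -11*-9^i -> [-11, 99, -891, 8019, -72171]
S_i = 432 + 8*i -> [432, 440, 448, 456, 464]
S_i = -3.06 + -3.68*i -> [-3.06, -6.74, -10.42, -14.1, -17.78]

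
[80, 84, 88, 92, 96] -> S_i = 80 + 4*i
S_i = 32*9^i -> [32, 288, 2592, 23328, 209952]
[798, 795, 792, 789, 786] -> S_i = 798 + -3*i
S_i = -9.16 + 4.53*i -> [-9.16, -4.63, -0.1, 4.43, 8.96]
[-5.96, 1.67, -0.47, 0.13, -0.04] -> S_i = -5.96*(-0.28)^i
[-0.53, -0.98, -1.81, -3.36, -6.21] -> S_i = -0.53*1.85^i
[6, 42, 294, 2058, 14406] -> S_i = 6*7^i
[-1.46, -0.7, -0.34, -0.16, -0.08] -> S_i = -1.46*0.48^i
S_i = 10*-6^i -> [10, -60, 360, -2160, 12960]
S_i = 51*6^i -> [51, 306, 1836, 11016, 66096]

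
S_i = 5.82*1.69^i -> [5.82, 9.84, 16.62, 28.09, 47.48]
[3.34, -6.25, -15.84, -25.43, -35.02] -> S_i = 3.34 + -9.59*i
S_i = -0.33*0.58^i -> [-0.33, -0.19, -0.11, -0.06, -0.04]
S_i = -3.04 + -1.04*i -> [-3.04, -4.08, -5.12, -6.16, -7.2]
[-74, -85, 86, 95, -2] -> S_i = Random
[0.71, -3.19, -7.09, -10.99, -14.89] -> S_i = 0.71 + -3.90*i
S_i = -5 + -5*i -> [-5, -10, -15, -20, -25]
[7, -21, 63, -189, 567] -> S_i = 7*-3^i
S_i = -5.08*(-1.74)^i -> [-5.08, 8.84, -15.38, 26.76, -46.57]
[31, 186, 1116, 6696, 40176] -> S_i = 31*6^i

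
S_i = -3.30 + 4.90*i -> [-3.3, 1.6, 6.5, 11.4, 16.3]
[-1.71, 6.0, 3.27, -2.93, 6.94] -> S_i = Random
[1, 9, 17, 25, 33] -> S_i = 1 + 8*i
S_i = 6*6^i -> [6, 36, 216, 1296, 7776]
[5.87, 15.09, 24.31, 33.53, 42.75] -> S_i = 5.87 + 9.22*i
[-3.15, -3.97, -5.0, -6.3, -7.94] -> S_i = -3.15*1.26^i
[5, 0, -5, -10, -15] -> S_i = 5 + -5*i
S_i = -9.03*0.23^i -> [-9.03, -2.08, -0.48, -0.11, -0.03]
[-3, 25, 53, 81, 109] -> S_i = -3 + 28*i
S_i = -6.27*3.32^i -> [-6.27, -20.82, -69.11, -229.45, -761.76]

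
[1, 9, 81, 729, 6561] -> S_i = 1*9^i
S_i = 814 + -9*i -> [814, 805, 796, 787, 778]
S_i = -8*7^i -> [-8, -56, -392, -2744, -19208]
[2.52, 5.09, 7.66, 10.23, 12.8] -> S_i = 2.52 + 2.57*i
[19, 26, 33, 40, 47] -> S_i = 19 + 7*i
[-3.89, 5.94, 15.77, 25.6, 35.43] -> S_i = -3.89 + 9.83*i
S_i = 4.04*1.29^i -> [4.04, 5.21, 6.72, 8.67, 11.19]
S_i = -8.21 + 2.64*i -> [-8.21, -5.57, -2.93, -0.29, 2.35]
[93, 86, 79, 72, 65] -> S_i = 93 + -7*i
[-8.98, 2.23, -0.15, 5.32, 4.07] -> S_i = Random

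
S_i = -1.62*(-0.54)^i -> [-1.62, 0.87, -0.47, 0.26, -0.14]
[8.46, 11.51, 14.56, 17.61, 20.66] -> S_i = 8.46 + 3.05*i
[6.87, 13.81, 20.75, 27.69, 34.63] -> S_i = 6.87 + 6.94*i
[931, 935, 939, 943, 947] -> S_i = 931 + 4*i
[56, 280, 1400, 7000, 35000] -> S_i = 56*5^i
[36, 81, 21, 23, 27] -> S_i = Random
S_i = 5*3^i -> [5, 15, 45, 135, 405]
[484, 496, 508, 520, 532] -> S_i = 484 + 12*i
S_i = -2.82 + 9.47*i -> [-2.82, 6.65, 16.12, 25.59, 35.06]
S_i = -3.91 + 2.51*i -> [-3.91, -1.4, 1.11, 3.62, 6.13]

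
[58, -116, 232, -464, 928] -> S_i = 58*-2^i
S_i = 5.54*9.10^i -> [5.54, 50.41, 458.77, 4174.78, 37990.53]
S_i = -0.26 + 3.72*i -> [-0.26, 3.46, 7.18, 10.9, 14.62]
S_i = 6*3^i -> [6, 18, 54, 162, 486]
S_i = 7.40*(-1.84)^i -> [7.4, -13.62, 25.05, -46.1, 84.82]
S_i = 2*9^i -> [2, 18, 162, 1458, 13122]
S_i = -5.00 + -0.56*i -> [-5.0, -5.56, -6.12, -6.68, -7.24]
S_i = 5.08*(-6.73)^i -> [5.08, -34.19, 230.09, -1548.49, 10421.35]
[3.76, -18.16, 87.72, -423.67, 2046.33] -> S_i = 3.76*(-4.83)^i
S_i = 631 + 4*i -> [631, 635, 639, 643, 647]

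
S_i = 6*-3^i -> [6, -18, 54, -162, 486]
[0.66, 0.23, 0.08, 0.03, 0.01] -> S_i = 0.66*0.35^i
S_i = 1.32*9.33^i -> [1.32, 12.32, 114.9, 1072.06, 10002.31]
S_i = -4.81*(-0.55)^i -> [-4.81, 2.65, -1.46, 0.8, -0.44]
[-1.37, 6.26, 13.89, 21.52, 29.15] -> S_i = -1.37 + 7.63*i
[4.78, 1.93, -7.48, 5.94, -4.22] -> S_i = Random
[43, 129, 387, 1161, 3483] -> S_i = 43*3^i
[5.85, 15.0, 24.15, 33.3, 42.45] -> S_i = 5.85 + 9.15*i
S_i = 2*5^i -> [2, 10, 50, 250, 1250]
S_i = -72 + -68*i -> [-72, -140, -208, -276, -344]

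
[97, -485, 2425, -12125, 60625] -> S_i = 97*-5^i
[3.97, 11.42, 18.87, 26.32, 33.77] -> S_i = 3.97 + 7.45*i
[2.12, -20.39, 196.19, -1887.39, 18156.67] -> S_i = 2.12*(-9.62)^i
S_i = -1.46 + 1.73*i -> [-1.46, 0.27, 2.0, 3.73, 5.46]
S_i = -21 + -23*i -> [-21, -44, -67, -90, -113]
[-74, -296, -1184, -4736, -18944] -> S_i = -74*4^i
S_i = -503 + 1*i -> [-503, -502, -501, -500, -499]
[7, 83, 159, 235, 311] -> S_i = 7 + 76*i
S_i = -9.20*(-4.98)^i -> [-9.2, 45.82, -228.16, 1136.26, -5658.55]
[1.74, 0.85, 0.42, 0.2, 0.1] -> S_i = 1.74*0.49^i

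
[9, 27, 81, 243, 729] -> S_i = 9*3^i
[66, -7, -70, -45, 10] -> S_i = Random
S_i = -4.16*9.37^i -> [-4.16, -38.98, -365.24, -3422.25, -32066.51]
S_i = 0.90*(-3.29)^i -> [0.9, -2.96, 9.74, -32.05, 105.45]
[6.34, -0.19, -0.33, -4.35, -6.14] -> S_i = Random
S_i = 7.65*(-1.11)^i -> [7.65, -8.49, 9.43, -10.46, 11.61]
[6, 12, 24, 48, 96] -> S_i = 6*2^i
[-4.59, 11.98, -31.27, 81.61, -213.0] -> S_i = -4.59*(-2.61)^i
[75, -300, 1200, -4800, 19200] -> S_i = 75*-4^i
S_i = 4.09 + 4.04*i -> [4.09, 8.13, 12.17, 16.21, 20.25]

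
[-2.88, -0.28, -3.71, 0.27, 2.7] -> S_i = Random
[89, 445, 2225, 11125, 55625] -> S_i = 89*5^i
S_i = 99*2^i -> [99, 198, 396, 792, 1584]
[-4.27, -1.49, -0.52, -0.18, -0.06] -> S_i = -4.27*0.35^i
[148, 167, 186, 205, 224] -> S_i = 148 + 19*i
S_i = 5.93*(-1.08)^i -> [5.93, -6.4, 6.92, -7.47, 8.07]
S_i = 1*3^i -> [1, 3, 9, 27, 81]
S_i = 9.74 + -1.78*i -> [9.74, 7.96, 6.18, 4.4, 2.62]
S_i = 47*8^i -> [47, 376, 3008, 24064, 192512]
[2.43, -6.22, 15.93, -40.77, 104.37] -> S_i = 2.43*(-2.56)^i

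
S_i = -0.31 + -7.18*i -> [-0.31, -7.49, -14.67, -21.85, -29.03]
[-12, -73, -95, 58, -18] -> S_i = Random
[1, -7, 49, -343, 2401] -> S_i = 1*-7^i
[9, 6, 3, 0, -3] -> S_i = 9 + -3*i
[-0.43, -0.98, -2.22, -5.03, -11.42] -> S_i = -0.43*2.27^i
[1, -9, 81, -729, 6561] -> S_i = 1*-9^i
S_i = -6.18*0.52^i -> [-6.18, -3.21, -1.67, -0.87, -0.45]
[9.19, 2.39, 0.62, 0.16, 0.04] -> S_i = 9.19*0.26^i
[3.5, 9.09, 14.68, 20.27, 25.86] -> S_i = 3.50 + 5.59*i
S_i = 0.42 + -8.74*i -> [0.42, -8.32, -17.06, -25.8, -34.54]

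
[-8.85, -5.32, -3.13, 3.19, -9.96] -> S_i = Random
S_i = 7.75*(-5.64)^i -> [7.75, -43.71, 246.52, -1390.4, 7841.84]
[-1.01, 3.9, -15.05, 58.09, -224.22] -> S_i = -1.01*(-3.86)^i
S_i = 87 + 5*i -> [87, 92, 97, 102, 107]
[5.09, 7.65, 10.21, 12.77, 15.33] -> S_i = 5.09 + 2.56*i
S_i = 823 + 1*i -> [823, 824, 825, 826, 827]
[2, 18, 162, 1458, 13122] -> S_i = 2*9^i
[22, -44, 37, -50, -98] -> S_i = Random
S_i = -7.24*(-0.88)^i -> [-7.24, 6.37, -5.61, 4.93, -4.34]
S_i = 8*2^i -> [8, 16, 32, 64, 128]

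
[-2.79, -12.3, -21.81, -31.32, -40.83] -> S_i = -2.79 + -9.51*i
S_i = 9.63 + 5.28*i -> [9.63, 14.91, 20.19, 25.47, 30.75]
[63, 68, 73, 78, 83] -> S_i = 63 + 5*i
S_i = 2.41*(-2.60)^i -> [2.41, -6.27, 16.29, -42.36, 110.13]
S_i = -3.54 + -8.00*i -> [-3.54, -11.54, -19.54, -27.54, -35.54]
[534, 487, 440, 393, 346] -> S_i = 534 + -47*i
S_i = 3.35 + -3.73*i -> [3.35, -0.38, -4.11, -7.84, -11.57]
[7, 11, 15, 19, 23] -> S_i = 7 + 4*i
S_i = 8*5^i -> [8, 40, 200, 1000, 5000]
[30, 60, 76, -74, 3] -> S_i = Random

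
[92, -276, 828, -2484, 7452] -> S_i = 92*-3^i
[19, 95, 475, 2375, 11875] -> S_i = 19*5^i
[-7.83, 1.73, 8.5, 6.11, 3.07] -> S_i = Random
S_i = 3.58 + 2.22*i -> [3.58, 5.8, 8.02, 10.24, 12.46]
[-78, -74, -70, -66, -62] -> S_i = -78 + 4*i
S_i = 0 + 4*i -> [0, 4, 8, 12, 16]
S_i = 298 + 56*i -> [298, 354, 410, 466, 522]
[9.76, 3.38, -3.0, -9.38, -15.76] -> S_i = 9.76 + -6.38*i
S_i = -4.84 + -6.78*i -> [-4.84, -11.62, -18.4, -25.18, -31.96]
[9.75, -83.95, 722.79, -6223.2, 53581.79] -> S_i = 9.75*(-8.61)^i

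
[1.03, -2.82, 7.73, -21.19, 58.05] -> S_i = 1.03*(-2.74)^i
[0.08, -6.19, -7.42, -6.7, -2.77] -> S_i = Random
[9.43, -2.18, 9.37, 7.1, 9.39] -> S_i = Random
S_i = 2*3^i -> [2, 6, 18, 54, 162]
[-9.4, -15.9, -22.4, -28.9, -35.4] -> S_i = -9.40 + -6.50*i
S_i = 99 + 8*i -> [99, 107, 115, 123, 131]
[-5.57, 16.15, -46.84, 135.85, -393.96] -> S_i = -5.57*(-2.90)^i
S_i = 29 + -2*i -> [29, 27, 25, 23, 21]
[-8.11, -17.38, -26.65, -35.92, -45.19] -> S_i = -8.11 + -9.27*i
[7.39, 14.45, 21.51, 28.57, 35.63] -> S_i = 7.39 + 7.06*i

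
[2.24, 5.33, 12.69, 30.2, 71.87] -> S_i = 2.24*2.38^i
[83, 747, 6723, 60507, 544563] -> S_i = 83*9^i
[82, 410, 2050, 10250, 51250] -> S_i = 82*5^i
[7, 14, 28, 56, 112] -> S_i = 7*2^i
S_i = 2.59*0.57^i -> [2.59, 1.48, 0.84, 0.48, 0.27]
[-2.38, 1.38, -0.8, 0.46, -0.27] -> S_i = -2.38*(-0.58)^i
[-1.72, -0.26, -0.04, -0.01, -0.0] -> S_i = -1.72*0.15^i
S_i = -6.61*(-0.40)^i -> [-6.61, 2.64, -1.06, 0.42, -0.17]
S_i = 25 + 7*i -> [25, 32, 39, 46, 53]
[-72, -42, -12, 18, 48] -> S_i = -72 + 30*i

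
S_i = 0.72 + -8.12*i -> [0.72, -7.4, -15.52, -23.64, -31.76]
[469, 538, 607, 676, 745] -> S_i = 469 + 69*i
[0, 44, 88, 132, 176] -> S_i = 0 + 44*i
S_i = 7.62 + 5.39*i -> [7.62, 13.01, 18.4, 23.79, 29.18]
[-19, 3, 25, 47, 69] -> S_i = -19 + 22*i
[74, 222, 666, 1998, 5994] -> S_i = 74*3^i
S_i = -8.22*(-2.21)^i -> [-8.22, 18.17, -40.15, 88.73, -196.08]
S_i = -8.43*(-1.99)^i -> [-8.43, 16.78, -33.38, 66.43, -132.2]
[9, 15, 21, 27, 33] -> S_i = 9 + 6*i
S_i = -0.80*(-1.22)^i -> [-0.8, 0.98, -1.19, 1.45, -1.77]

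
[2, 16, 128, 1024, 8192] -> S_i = 2*8^i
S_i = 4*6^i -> [4, 24, 144, 864, 5184]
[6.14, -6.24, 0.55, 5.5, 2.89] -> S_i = Random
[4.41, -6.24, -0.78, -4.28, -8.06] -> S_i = Random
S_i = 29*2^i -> [29, 58, 116, 232, 464]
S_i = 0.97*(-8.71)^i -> [0.97, -8.45, 73.59, -640.95, 5582.7]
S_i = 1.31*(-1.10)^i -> [1.31, -1.44, 1.59, -1.74, 1.92]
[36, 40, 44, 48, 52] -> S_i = 36 + 4*i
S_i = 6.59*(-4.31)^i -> [6.59, -28.4, 122.42, -527.62, 2274.02]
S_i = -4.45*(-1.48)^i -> [-4.45, 6.59, -9.75, 14.43, -21.35]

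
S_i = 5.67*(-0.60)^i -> [5.67, -3.4, 2.04, -1.22, 0.73]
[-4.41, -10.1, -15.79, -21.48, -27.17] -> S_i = -4.41 + -5.69*i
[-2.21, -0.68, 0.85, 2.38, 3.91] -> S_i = -2.21 + 1.53*i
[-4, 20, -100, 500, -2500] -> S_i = -4*-5^i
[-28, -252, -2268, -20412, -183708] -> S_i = -28*9^i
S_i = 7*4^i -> [7, 28, 112, 448, 1792]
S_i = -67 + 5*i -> [-67, -62, -57, -52, -47]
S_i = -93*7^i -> [-93, -651, -4557, -31899, -223293]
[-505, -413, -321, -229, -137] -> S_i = -505 + 92*i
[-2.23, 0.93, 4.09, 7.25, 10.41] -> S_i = -2.23 + 3.16*i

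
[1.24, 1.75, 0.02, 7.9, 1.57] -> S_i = Random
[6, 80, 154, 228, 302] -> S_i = 6 + 74*i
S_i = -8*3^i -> [-8, -24, -72, -216, -648]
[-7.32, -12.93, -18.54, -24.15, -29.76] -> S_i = -7.32 + -5.61*i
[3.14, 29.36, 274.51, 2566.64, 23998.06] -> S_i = 3.14*9.35^i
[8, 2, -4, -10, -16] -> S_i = 8 + -6*i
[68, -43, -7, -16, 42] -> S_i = Random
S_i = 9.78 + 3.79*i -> [9.78, 13.57, 17.36, 21.15, 24.94]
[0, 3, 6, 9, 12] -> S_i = 0 + 3*i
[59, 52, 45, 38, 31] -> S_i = 59 + -7*i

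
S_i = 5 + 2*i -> [5, 7, 9, 11, 13]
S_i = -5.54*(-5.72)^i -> [-5.54, 31.69, -181.26, 1036.81, -5930.54]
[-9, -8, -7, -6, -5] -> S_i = -9 + 1*i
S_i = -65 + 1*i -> [-65, -64, -63, -62, -61]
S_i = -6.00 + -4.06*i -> [-6.0, -10.06, -14.12, -18.18, -22.24]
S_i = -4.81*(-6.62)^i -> [-4.81, 31.84, -210.8, 1395.47, -9237.98]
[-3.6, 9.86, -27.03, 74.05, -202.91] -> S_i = -3.60*(-2.74)^i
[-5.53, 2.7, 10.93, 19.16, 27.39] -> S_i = -5.53 + 8.23*i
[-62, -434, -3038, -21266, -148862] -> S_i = -62*7^i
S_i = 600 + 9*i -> [600, 609, 618, 627, 636]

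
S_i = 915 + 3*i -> [915, 918, 921, 924, 927]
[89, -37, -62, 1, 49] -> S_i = Random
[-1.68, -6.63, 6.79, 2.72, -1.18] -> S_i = Random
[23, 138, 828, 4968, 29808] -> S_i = 23*6^i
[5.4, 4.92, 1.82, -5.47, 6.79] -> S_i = Random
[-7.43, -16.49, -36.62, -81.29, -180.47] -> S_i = -7.43*2.22^i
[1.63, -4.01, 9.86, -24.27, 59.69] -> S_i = 1.63*(-2.46)^i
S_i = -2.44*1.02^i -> [-2.44, -2.49, -2.54, -2.59, -2.64]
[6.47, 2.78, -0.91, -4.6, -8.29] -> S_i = 6.47 + -3.69*i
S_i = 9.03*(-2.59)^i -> [9.03, -23.39, 60.57, -156.89, 406.34]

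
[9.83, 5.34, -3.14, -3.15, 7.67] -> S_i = Random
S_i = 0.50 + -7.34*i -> [0.5, -6.84, -14.18, -21.52, -28.86]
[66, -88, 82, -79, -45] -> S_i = Random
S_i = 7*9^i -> [7, 63, 567, 5103, 45927]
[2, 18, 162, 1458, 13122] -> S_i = 2*9^i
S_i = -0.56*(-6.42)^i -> [-0.56, 3.6, -23.08, 148.18, -951.32]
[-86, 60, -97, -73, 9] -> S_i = Random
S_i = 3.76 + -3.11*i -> [3.76, 0.65, -2.46, -5.57, -8.68]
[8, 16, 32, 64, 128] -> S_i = 8*2^i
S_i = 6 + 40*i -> [6, 46, 86, 126, 166]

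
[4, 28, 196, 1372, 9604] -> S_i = 4*7^i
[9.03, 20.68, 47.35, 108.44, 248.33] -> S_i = 9.03*2.29^i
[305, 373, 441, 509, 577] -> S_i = 305 + 68*i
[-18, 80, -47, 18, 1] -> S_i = Random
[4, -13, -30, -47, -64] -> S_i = 4 + -17*i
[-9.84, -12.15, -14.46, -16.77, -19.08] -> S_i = -9.84 + -2.31*i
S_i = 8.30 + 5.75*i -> [8.3, 14.05, 19.8, 25.55, 31.3]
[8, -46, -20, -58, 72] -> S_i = Random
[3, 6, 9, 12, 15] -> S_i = 3 + 3*i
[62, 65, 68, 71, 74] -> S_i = 62 + 3*i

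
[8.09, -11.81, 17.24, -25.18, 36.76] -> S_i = 8.09*(-1.46)^i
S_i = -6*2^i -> [-6, -12, -24, -48, -96]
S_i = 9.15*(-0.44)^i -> [9.15, -4.03, 1.77, -0.78, 0.34]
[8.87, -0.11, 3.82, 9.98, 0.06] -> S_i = Random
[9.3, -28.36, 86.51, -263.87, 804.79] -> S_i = 9.30*(-3.05)^i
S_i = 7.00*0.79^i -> [7.0, 5.53, 4.37, 3.45, 2.73]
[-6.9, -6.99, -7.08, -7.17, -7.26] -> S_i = -6.90 + -0.09*i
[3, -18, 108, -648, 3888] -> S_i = 3*-6^i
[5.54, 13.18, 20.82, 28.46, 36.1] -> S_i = 5.54 + 7.64*i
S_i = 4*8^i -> [4, 32, 256, 2048, 16384]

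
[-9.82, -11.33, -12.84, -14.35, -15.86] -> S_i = -9.82 + -1.51*i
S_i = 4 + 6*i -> [4, 10, 16, 22, 28]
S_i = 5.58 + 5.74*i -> [5.58, 11.32, 17.06, 22.8, 28.54]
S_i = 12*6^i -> [12, 72, 432, 2592, 15552]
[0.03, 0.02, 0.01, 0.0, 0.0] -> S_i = 0.03*0.51^i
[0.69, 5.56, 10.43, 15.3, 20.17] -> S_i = 0.69 + 4.87*i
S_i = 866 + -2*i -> [866, 864, 862, 860, 858]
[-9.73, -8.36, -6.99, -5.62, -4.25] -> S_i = -9.73 + 1.37*i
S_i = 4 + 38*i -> [4, 42, 80, 118, 156]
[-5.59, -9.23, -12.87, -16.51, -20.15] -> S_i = -5.59 + -3.64*i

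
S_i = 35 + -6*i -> [35, 29, 23, 17, 11]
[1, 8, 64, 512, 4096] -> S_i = 1*8^i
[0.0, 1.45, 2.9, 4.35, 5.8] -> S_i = -0.00 + 1.45*i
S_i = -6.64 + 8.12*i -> [-6.64, 1.48, 9.6, 17.72, 25.84]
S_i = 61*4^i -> [61, 244, 976, 3904, 15616]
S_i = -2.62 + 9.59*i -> [-2.62, 6.97, 16.56, 26.15, 35.74]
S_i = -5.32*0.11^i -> [-5.32, -0.59, -0.06, -0.01, -0.0]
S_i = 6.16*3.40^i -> [6.16, 20.94, 71.21, 242.11, 823.18]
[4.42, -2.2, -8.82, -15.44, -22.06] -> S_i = 4.42 + -6.62*i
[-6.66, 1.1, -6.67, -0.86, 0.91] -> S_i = Random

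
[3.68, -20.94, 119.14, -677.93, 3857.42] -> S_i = 3.68*(-5.69)^i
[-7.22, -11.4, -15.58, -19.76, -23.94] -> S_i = -7.22 + -4.18*i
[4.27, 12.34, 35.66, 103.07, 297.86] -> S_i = 4.27*2.89^i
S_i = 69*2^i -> [69, 138, 276, 552, 1104]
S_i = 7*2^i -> [7, 14, 28, 56, 112]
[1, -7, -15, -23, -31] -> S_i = 1 + -8*i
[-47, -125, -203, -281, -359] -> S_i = -47 + -78*i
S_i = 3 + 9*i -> [3, 12, 21, 30, 39]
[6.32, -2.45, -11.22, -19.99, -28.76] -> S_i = 6.32 + -8.77*i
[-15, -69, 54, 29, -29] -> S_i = Random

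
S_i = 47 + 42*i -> [47, 89, 131, 173, 215]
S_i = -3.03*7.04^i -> [-3.03, -21.33, -150.17, -1057.21, -7442.75]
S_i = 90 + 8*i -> [90, 98, 106, 114, 122]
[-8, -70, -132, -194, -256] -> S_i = -8 + -62*i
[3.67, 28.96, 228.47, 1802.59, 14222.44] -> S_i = 3.67*7.89^i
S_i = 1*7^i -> [1, 7, 49, 343, 2401]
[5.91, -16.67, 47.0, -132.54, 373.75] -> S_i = 5.91*(-2.82)^i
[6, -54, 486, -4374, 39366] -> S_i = 6*-9^i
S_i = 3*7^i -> [3, 21, 147, 1029, 7203]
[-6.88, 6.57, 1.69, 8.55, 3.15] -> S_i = Random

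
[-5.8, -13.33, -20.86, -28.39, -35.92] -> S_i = -5.80 + -7.53*i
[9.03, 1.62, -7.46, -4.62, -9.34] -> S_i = Random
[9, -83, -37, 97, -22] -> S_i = Random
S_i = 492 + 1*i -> [492, 493, 494, 495, 496]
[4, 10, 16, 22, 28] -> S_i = 4 + 6*i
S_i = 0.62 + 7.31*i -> [0.62, 7.93, 15.24, 22.55, 29.86]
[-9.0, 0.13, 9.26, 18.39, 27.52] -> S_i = -9.00 + 9.13*i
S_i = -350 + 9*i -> [-350, -341, -332, -323, -314]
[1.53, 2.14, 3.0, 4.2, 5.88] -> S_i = 1.53*1.40^i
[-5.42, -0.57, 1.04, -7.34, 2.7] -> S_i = Random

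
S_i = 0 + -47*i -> [0, -47, -94, -141, -188]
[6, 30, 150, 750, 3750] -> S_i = 6*5^i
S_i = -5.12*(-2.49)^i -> [-5.12, 12.75, -31.74, 79.04, -196.82]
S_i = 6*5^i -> [6, 30, 150, 750, 3750]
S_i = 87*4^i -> [87, 348, 1392, 5568, 22272]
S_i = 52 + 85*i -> [52, 137, 222, 307, 392]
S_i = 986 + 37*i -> [986, 1023, 1060, 1097, 1134]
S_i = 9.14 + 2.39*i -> [9.14, 11.53, 13.92, 16.31, 18.7]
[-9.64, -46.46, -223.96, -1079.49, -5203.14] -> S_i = -9.64*4.82^i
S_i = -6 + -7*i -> [-6, -13, -20, -27, -34]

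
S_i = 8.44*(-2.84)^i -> [8.44, -23.97, 68.07, -193.33, 549.05]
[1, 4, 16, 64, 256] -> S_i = 1*4^i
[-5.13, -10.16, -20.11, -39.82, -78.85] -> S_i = -5.13*1.98^i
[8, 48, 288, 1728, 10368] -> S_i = 8*6^i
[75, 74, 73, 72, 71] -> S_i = 75 + -1*i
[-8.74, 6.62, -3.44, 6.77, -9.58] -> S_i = Random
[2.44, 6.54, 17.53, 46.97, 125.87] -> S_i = 2.44*2.68^i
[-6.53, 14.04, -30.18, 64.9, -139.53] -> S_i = -6.53*(-2.15)^i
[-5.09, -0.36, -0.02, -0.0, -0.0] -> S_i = -5.09*0.07^i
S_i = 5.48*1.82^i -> [5.48, 9.97, 18.15, 33.04, 60.13]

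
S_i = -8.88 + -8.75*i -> [-8.88, -17.63, -26.38, -35.13, -43.88]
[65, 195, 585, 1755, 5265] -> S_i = 65*3^i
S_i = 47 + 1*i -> [47, 48, 49, 50, 51]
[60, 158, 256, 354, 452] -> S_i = 60 + 98*i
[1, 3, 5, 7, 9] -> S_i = 1 + 2*i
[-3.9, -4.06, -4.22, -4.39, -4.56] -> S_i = -3.90*1.04^i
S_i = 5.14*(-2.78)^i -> [5.14, -14.29, 39.72, -110.43, 307.0]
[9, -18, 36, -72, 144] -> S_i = 9*-2^i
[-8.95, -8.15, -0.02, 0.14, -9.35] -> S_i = Random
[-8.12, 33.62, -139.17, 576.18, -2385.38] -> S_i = -8.12*(-4.14)^i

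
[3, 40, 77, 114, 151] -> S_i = 3 + 37*i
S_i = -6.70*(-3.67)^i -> [-6.7, 24.59, -90.24, 331.19, -1215.46]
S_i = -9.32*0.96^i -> [-9.32, -8.95, -8.59, -8.25, -7.92]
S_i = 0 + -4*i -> [0, -4, -8, -12, -16]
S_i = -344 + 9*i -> [-344, -335, -326, -317, -308]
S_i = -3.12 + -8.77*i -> [-3.12, -11.89, -20.66, -29.43, -38.2]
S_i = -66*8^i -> [-66, -528, -4224, -33792, -270336]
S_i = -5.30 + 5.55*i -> [-5.3, 0.25, 5.8, 11.35, 16.9]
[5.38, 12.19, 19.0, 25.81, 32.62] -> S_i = 5.38 + 6.81*i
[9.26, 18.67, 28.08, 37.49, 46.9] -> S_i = 9.26 + 9.41*i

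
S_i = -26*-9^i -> [-26, 234, -2106, 18954, -170586]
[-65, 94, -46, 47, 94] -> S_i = Random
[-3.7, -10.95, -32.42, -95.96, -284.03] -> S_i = -3.70*2.96^i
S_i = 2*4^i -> [2, 8, 32, 128, 512]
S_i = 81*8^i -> [81, 648, 5184, 41472, 331776]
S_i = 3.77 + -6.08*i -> [3.77, -2.31, -8.39, -14.47, -20.55]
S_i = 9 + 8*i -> [9, 17, 25, 33, 41]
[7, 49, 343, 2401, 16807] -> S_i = 7*7^i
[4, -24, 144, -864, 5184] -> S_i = 4*-6^i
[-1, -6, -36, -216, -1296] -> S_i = -1*6^i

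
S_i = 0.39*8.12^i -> [0.39, 3.17, 25.71, 208.8, 1695.46]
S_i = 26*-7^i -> [26, -182, 1274, -8918, 62426]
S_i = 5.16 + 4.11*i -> [5.16, 9.27, 13.38, 17.49, 21.6]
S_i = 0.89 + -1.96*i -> [0.89, -1.07, -3.03, -4.99, -6.95]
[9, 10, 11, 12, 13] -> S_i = 9 + 1*i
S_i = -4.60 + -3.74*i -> [-4.6, -8.34, -12.08, -15.82, -19.56]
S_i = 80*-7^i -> [80, -560, 3920, -27440, 192080]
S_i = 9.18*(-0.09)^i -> [9.18, -0.83, 0.07, -0.01, 0.0]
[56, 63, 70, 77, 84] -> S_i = 56 + 7*i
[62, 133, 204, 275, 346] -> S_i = 62 + 71*i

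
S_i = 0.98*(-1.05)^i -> [0.98, -1.03, 1.08, -1.13, 1.19]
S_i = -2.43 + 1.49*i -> [-2.43, -0.94, 0.55, 2.04, 3.53]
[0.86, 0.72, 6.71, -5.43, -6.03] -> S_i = Random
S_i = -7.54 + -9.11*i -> [-7.54, -16.65, -25.76, -34.87, -43.98]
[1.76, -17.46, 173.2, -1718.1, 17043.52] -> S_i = 1.76*(-9.92)^i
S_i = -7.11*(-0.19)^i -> [-7.11, 1.35, -0.26, 0.05, -0.01]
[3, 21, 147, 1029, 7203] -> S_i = 3*7^i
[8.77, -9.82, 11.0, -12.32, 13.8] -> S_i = 8.77*(-1.12)^i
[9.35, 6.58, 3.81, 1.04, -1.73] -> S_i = 9.35 + -2.77*i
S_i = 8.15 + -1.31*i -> [8.15, 6.84, 5.53, 4.22, 2.91]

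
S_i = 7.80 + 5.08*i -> [7.8, 12.88, 17.96, 23.04, 28.12]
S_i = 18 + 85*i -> [18, 103, 188, 273, 358]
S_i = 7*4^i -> [7, 28, 112, 448, 1792]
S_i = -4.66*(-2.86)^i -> [-4.66, 13.33, -38.12, 109.01, -311.78]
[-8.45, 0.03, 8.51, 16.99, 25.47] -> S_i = -8.45 + 8.48*i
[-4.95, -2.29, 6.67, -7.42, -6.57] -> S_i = Random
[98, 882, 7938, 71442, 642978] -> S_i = 98*9^i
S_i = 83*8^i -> [83, 664, 5312, 42496, 339968]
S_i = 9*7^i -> [9, 63, 441, 3087, 21609]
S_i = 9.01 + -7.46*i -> [9.01, 1.55, -5.91, -13.37, -20.83]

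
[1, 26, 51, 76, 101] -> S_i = 1 + 25*i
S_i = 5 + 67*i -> [5, 72, 139, 206, 273]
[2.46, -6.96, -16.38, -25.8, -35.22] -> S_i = 2.46 + -9.42*i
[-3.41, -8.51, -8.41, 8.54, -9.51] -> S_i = Random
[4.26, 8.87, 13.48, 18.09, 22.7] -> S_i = 4.26 + 4.61*i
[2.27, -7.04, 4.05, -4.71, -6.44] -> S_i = Random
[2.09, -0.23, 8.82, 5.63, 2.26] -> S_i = Random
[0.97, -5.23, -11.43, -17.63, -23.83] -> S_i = 0.97 + -6.20*i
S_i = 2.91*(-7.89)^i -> [2.91, -22.96, 181.15, -1429.3, 11277.19]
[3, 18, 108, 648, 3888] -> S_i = 3*6^i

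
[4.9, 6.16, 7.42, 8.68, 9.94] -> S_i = 4.90 + 1.26*i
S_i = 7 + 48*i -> [7, 55, 103, 151, 199]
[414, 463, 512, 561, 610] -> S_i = 414 + 49*i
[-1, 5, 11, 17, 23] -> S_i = -1 + 6*i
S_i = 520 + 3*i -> [520, 523, 526, 529, 532]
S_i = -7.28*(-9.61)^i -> [-7.28, 69.96, -672.32, 6461.03, -62090.47]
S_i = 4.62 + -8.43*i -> [4.62, -3.81, -12.24, -20.67, -29.1]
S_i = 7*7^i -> [7, 49, 343, 2401, 16807]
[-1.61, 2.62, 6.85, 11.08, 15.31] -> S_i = -1.61 + 4.23*i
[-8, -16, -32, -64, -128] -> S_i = -8*2^i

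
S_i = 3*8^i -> [3, 24, 192, 1536, 12288]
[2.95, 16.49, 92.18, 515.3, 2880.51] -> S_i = 2.95*5.59^i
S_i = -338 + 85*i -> [-338, -253, -168, -83, 2]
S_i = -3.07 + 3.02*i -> [-3.07, -0.05, 2.97, 5.99, 9.01]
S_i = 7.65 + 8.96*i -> [7.65, 16.61, 25.57, 34.53, 43.49]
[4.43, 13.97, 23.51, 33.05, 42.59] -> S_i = 4.43 + 9.54*i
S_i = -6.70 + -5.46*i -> [-6.7, -12.16, -17.62, -23.08, -28.54]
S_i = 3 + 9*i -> [3, 12, 21, 30, 39]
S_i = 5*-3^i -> [5, -15, 45, -135, 405]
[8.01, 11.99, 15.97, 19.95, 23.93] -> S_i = 8.01 + 3.98*i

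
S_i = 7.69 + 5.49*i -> [7.69, 13.18, 18.67, 24.16, 29.65]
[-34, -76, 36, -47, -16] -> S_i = Random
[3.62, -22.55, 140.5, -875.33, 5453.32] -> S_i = 3.62*(-6.23)^i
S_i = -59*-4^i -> [-59, 236, -944, 3776, -15104]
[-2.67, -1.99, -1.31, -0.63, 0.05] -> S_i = -2.67 + 0.68*i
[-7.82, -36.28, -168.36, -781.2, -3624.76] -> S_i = -7.82*4.64^i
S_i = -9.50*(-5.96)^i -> [-9.5, 56.62, -337.46, 2011.23, -11986.95]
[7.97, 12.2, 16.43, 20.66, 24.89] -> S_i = 7.97 + 4.23*i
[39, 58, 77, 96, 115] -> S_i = 39 + 19*i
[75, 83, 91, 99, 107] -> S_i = 75 + 8*i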